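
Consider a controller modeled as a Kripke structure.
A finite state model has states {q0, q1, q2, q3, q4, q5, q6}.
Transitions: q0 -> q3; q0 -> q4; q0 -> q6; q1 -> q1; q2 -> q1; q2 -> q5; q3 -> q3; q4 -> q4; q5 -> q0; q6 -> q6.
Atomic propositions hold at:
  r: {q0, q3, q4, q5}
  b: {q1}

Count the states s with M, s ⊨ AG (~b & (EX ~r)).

Sat(~b) = {q0, q2, q3, q4, q5, q6}
Sat(~r) = {q1, q2, q6}
Sat(EX ~r) = {s : some successor in {q1, q2, q6}} = {q0, q1, q2, q6}
Sat(~b & (EX ~r)) = {q0, q2, q6}
AG (~b & (EX ~r)): greatest fixpoint, start Z0 = {q0, q2, q6}, keep only states in Sat with every successor in Z. Z1 = {q6}; fixed.
Sat(AG (~b & (EX ~r))) = {q6}
|Sat(AG (~b & (EX ~r)))| = |{q6}| = 1.

1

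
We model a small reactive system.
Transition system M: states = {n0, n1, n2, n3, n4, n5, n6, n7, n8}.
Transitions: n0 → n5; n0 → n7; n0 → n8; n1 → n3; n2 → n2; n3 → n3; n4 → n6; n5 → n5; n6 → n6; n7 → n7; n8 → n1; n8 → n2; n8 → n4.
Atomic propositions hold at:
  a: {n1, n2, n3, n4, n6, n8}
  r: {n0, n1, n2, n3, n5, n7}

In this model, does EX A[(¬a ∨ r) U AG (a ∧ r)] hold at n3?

Sat(¬a) = {n0, n5, n7}
Sat(¬a ∨ r) = {n0, n1, n2, n3, n5, n7}
Sat(a ∧ r) = {n1, n2, n3}
AG (a ∧ r): greatest fixpoint, start Z0 = {n1, n2, n3}, keep only states in Sat with every successor in Z. Already a fixed point.
Sat(AG (a ∧ r)) = {n1, n2, n3}
A[(¬a ∨ r) U AG (a ∧ r)]: least fixpoint, start Z0 = Sat(AG (a ∧ r)) = {n1, n2, n3}, add states in Sat(¬a ∨ r) with every successor in Z. Already a fixed point.
Sat(A[(¬a ∨ r) U AG (a ∧ r)]) = {n1, n2, n3}
Sat(EX A[(¬a ∨ r) U AG (a ∧ r)]) = {s : some successor in {n1, n2, n3}} = {n1, n2, n3, n8}
n3 ∈ Sat(EX A[(¬a ∨ r) U AG (a ∧ r)]) = {n1, n2, n3, n8}, so the formula holds at n3.

Yes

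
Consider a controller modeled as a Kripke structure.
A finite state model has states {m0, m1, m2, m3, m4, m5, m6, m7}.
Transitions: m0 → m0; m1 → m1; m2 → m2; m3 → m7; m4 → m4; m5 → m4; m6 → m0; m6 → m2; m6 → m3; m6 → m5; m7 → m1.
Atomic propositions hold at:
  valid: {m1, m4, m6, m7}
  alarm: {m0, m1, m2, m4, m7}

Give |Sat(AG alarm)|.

5

AG alarm: greatest fixpoint, start Z0 = {m0, m1, m2, m4, m7}, keep only states in Sat with every successor in Z. Already a fixed point.
Sat(AG alarm) = {m0, m1, m2, m4, m7}
|Sat(AG alarm)| = |{m0, m1, m2, m4, m7}| = 5.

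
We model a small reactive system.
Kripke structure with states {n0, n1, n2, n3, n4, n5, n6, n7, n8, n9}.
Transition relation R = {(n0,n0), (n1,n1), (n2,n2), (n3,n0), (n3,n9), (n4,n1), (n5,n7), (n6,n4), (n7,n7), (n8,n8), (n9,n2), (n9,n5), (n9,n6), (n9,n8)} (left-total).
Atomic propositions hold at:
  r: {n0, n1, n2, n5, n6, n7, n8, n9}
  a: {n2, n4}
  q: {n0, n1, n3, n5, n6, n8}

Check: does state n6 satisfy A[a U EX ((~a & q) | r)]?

No

Sat(~a) = {n0, n1, n3, n5, n6, n7, n8, n9}
Sat(~a & q) = {n0, n1, n3, n5, n6, n8}
Sat((~a & q) | r) = {n0, n1, n2, n3, n5, n6, n7, n8, n9}
Sat(EX ((~a & q) | r)) = {s : some successor in {n0, n1, n2, n3, n5, n6, n7, n8, n9}} = {n0, n1, n2, n3, n4, n5, n7, n8, n9}
A[a U EX ((~a & q) | r)]: least fixpoint, start Z0 = Sat(EX ((~a & q) | r)) = {n0, n1, n2, n3, n4, n5, n7, n8, n9}, add states in Sat(a) with every successor in Z. Already a fixed point.
Sat(A[a U EX ((~a & q) | r)]) = {n0, n1, n2, n3, n4, n5, n7, n8, n9}
n6 ∉ Sat(A[a U EX ((~a & q) | r)]) = {n0, n1, n2, n3, n4, n5, n7, n8, n9}, so the formula does not hold at n6.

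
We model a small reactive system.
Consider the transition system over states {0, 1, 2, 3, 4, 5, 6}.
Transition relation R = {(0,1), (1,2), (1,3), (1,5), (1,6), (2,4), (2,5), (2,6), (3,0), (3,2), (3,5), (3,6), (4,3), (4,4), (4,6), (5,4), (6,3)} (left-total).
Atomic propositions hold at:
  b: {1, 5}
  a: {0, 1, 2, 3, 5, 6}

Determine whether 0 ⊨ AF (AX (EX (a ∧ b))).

Sat(a ∧ b) = {1, 5}
Sat(EX (a ∧ b)) = {s : some successor in {1, 5}} = {0, 1, 2, 3}
Sat(AX (EX (a ∧ b))) = {s : every successor in {0, 1, 2, 3}} = {0, 6}
AF (AX (EX (a ∧ b))): least fixpoint, start Z0 = {0, 6}, add states with every successor in Z. Already a fixed point.
Sat(AF (AX (EX (a ∧ b)))) = {0, 6}
0 ∈ Sat(AF (AX (EX (a ∧ b)))) = {0, 6}, so the formula holds at 0.

Yes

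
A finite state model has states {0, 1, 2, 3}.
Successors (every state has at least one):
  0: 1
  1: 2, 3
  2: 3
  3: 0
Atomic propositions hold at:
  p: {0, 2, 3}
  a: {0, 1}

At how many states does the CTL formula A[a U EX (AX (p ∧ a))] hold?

Sat(p ∧ a) = {0}
Sat(AX (p ∧ a)) = {s : every successor in {0}} = {3}
Sat(EX (AX (p ∧ a))) = {s : some successor in {3}} = {1, 2}
A[a U EX (AX (p ∧ a))]: least fixpoint, start Z0 = Sat(EX (AX (p ∧ a))) = {1, 2}, add states in Sat(a) with every successor in Z. Z1 = {0, 1, 2}; fixed.
Sat(A[a U EX (AX (p ∧ a))]) = {0, 1, 2}
|Sat(A[a U EX (AX (p ∧ a))])| = |{0, 1, 2}| = 3.

3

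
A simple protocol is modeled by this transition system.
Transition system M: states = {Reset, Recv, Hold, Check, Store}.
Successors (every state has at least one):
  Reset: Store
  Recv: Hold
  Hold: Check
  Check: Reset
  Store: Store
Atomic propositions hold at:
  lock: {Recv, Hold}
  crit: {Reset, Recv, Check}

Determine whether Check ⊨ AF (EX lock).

No

Sat(EX lock) = {s : some successor in {Recv, Hold}} = {Recv}
AF (EX lock): least fixpoint, start Z0 = {Recv}, add states with every successor in Z. Already a fixed point.
Sat(AF (EX lock)) = {Recv}
Check ∉ Sat(AF (EX lock)) = {Recv}, so the formula does not hold at Check.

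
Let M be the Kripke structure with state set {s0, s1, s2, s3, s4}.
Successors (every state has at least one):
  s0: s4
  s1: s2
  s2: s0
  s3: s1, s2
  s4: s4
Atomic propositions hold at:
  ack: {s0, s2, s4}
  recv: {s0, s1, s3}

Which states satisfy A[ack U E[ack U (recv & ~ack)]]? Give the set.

{s1, s3}

Sat(~ack) = {s1, s3}
Sat(recv & ~ack) = {s1, s3}
E[ack U (recv & ~ack)]: least fixpoint, start Z0 = Sat((recv & ~ack)) = {s1, s3}, add states in Sat(ack) with some successor in Z. Already a fixed point.
Sat(E[ack U (recv & ~ack)]) = {s1, s3}
A[ack U E[ack U (recv & ~ack)]]: least fixpoint, start Z0 = Sat(E[ack U (recv & ~ack)]) = {s1, s3}, add states in Sat(ack) with every successor in Z. Already a fixed point.
Sat(A[ack U E[ack U (recv & ~ack)]]) = {s1, s3}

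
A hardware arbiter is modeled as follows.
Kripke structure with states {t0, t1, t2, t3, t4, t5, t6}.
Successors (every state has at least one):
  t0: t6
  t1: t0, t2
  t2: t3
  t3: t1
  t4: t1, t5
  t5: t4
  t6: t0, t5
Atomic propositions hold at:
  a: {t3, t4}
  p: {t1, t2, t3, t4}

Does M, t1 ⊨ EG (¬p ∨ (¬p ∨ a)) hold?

Sat(¬p) = {t0, t5, t6}
Sat(¬p ∨ a) = {t0, t3, t4, t5, t6}
Sat(¬p ∨ (¬p ∨ a)) = {t0, t3, t4, t5, t6}
EG (¬p ∨ (¬p ∨ a)): greatest fixpoint, start Z0 = {t0, t3, t4, t5, t6}, keep only states in Sat with some successor in Z. Z1 = {t0, t4, t5, t6}; fixed.
Sat(EG (¬p ∨ (¬p ∨ a))) = {t0, t4, t5, t6}
t1 ∉ Sat(EG (¬p ∨ (¬p ∨ a))) = {t0, t4, t5, t6}, so the formula does not hold at t1.

No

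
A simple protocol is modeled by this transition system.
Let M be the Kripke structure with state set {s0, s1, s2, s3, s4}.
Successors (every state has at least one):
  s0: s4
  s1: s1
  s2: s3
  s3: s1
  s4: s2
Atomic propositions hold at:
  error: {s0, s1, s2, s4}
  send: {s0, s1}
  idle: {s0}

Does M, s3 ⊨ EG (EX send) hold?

Yes

Sat(EX send) = {s : some successor in {s0, s1}} = {s1, s3}
EG (EX send): greatest fixpoint, start Z0 = {s1, s3}, keep only states in Sat with some successor in Z. Already a fixed point.
Sat(EG (EX send)) = {s1, s3}
s3 ∈ Sat(EG (EX send)) = {s1, s3}, so the formula holds at s3.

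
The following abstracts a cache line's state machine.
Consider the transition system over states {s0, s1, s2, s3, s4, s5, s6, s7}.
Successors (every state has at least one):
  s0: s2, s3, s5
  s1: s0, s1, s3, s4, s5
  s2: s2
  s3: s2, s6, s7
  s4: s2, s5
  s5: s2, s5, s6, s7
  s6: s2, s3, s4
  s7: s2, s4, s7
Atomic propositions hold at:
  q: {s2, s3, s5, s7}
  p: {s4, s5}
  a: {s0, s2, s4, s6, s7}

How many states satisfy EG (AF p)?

AF p: least fixpoint, start Z0 = {s4, s5}, add states with every successor in Z. Already a fixed point.
Sat(AF p) = {s4, s5}
EG (AF p): greatest fixpoint, start Z0 = {s4, s5}, keep only states in Sat with some successor in Z. Already a fixed point.
Sat(EG (AF p)) = {s4, s5}
|Sat(EG (AF p))| = |{s4, s5}| = 2.

2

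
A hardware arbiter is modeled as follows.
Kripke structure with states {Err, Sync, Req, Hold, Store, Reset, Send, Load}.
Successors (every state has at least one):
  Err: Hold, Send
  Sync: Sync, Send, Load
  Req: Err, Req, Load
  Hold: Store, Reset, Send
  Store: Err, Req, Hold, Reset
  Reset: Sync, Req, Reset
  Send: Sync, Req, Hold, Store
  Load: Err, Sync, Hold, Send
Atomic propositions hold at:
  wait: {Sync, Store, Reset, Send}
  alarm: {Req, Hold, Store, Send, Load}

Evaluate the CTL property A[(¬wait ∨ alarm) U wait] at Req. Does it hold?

Sat(¬wait) = {Err, Req, Hold, Load}
Sat(¬wait ∨ alarm) = {Err, Req, Hold, Store, Send, Load}
A[(¬wait ∨ alarm) U wait]: least fixpoint, start Z0 = Sat(wait) = {Sync, Store, Reset, Send}, add states in Sat(¬wait ∨ alarm) with every successor in Z. Z1 = {Sync, Hold, Store, Reset, Send}; Z2 = {Err, Sync, Hold, Store, Reset, Send}; Z3 = {Err, Sync, Hold, Store, Reset, Send, Load}; fixed.
Sat(A[(¬wait ∨ alarm) U wait]) = {Err, Sync, Hold, Store, Reset, Send, Load}
Req ∉ Sat(A[(¬wait ∨ alarm) U wait]) = {Err, Sync, Hold, Store, Reset, Send, Load}, so the formula does not hold at Req.

No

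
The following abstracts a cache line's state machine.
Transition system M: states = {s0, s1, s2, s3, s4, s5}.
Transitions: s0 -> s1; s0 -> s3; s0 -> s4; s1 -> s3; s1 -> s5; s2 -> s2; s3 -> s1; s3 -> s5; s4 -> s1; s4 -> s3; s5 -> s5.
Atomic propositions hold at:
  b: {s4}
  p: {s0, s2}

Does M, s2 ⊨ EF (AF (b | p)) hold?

Yes

Sat(b | p) = {s0, s2, s4}
AF (b | p): least fixpoint, start Z0 = {s0, s2, s4}, add states with every successor in Z. Already a fixed point.
Sat(AF (b | p)) = {s0, s2, s4}
EF (AF (b | p)): least fixpoint, start Z0 = {s0, s2, s4}, add states with some successor in Z. Already a fixed point.
Sat(EF (AF (b | p))) = {s0, s2, s4}
s2 ∈ Sat(EF (AF (b | p))) = {s0, s2, s4}, so the formula holds at s2.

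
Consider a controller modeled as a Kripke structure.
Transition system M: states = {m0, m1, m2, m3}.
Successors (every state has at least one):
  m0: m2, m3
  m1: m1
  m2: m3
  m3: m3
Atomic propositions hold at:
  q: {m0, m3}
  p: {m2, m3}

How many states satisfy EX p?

Sat(EX p) = {s : some successor in {m2, m3}} = {m0, m2, m3}
|Sat(EX p)| = |{m0, m2, m3}| = 3.

3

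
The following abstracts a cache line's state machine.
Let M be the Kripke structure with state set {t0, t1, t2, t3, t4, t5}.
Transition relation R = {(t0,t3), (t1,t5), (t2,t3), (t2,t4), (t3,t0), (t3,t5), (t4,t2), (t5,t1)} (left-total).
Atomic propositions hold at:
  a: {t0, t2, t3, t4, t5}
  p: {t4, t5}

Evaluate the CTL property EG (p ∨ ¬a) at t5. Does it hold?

Sat(¬a) = {t1}
Sat(p ∨ ¬a) = {t1, t4, t5}
EG (p ∨ ¬a): greatest fixpoint, start Z0 = {t1, t4, t5}, keep only states in Sat with some successor in Z. Z1 = {t1, t5}; fixed.
Sat(EG (p ∨ ¬a)) = {t1, t5}
t5 ∈ Sat(EG (p ∨ ¬a)) = {t1, t5}, so the formula holds at t5.

Yes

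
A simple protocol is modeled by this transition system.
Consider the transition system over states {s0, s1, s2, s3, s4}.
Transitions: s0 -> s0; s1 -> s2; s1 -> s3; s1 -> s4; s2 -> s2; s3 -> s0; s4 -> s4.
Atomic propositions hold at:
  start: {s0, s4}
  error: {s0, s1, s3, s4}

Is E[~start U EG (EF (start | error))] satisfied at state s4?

Yes

Sat(~start) = {s1, s2, s3}
Sat(start | error) = {s0, s1, s3, s4}
EF (start | error): least fixpoint, start Z0 = {s0, s1, s3, s4}, add states with some successor in Z. Already a fixed point.
Sat(EF (start | error)) = {s0, s1, s3, s4}
EG (EF (start | error)): greatest fixpoint, start Z0 = {s0, s1, s3, s4}, keep only states in Sat with some successor in Z. Already a fixed point.
Sat(EG (EF (start | error))) = {s0, s1, s3, s4}
E[~start U EG (EF (start | error))]: least fixpoint, start Z0 = Sat(EG (EF (start | error))) = {s0, s1, s3, s4}, add states in Sat(~start) with some successor in Z. Already a fixed point.
Sat(E[~start U EG (EF (start | error))]) = {s0, s1, s3, s4}
s4 ∈ Sat(E[~start U EG (EF (start | error))]) = {s0, s1, s3, s4}, so the formula holds at s4.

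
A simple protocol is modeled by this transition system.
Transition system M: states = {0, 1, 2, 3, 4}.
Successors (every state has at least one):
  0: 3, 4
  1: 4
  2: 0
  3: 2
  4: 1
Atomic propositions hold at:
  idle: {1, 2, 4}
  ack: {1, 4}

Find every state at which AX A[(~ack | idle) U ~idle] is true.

{2, 3}

Sat(~ack) = {0, 2, 3}
Sat(~ack | idle) = {0, 1, 2, 3, 4}
Sat(~idle) = {0, 3}
A[(~ack | idle) U ~idle]: least fixpoint, start Z0 = Sat(~idle) = {0, 3}, add states in Sat(~ack | idle) with every successor in Z. Z1 = {0, 2, 3}; fixed.
Sat(A[(~ack | idle) U ~idle]) = {0, 2, 3}
Sat(AX A[(~ack | idle) U ~idle]) = {s : every successor in {0, 2, 3}} = {2, 3}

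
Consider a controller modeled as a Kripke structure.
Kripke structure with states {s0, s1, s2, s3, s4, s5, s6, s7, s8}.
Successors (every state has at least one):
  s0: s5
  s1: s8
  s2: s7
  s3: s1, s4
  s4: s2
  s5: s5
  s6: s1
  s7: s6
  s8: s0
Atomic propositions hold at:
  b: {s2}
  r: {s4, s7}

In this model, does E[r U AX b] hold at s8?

Sat(AX b) = {s : every successor in {s2}} = {s4}
E[r U AX b]: least fixpoint, start Z0 = Sat(AX b) = {s4}, add states in Sat(r) with some successor in Z. Already a fixed point.
Sat(E[r U AX b]) = {s4}
s8 ∉ Sat(E[r U AX b]) = {s4}, so the formula does not hold at s8.

No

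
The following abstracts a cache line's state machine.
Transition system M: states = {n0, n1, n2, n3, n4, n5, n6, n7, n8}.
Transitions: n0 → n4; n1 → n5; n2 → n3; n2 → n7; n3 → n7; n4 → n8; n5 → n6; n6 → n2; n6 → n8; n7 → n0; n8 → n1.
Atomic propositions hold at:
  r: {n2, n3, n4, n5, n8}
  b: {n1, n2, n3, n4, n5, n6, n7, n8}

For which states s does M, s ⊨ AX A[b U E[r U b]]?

{n0, n1, n2, n3, n4, n5, n6, n8}

E[r U b]: least fixpoint, start Z0 = Sat(b) = {n1, n2, n3, n4, n5, n6, n7, n8}, add states in Sat(r) with some successor in Z. Already a fixed point.
Sat(E[r U b]) = {n1, n2, n3, n4, n5, n6, n7, n8}
A[b U E[r U b]]: least fixpoint, start Z0 = Sat(E[r U b]) = {n1, n2, n3, n4, n5, n6, n7, n8}, add states in Sat(b) with every successor in Z. Already a fixed point.
Sat(A[b U E[r U b]]) = {n1, n2, n3, n4, n5, n6, n7, n8}
Sat(AX A[b U E[r U b]]) = {s : every successor in {n1, n2, n3, n4, n5, n6, n7, n8}} = {n0, n1, n2, n3, n4, n5, n6, n8}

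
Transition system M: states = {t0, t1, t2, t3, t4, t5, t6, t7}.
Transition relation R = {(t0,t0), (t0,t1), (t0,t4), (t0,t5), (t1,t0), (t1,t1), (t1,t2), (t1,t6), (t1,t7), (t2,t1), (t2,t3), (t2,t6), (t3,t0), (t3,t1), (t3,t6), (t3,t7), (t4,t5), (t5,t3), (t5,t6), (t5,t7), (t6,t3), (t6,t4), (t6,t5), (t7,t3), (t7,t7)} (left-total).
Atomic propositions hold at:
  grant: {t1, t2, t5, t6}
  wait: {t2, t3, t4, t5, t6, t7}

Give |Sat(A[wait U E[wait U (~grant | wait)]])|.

Sat(~grant) = {t0, t3, t4, t7}
Sat(~grant | wait) = {t0, t2, t3, t4, t5, t6, t7}
E[wait U (~grant | wait)]: least fixpoint, start Z0 = Sat((~grant | wait)) = {t0, t2, t3, t4, t5, t6, t7}, add states in Sat(wait) with some successor in Z. Already a fixed point.
Sat(E[wait U (~grant | wait)]) = {t0, t2, t3, t4, t5, t6, t7}
A[wait U E[wait U (~grant | wait)]]: least fixpoint, start Z0 = Sat(E[wait U (~grant | wait)]) = {t0, t2, t3, t4, t5, t6, t7}, add states in Sat(wait) with every successor in Z. Already a fixed point.
Sat(A[wait U E[wait U (~grant | wait)]]) = {t0, t2, t3, t4, t5, t6, t7}
|Sat(A[wait U E[wait U (~grant | wait)]])| = |{t0, t2, t3, t4, t5, t6, t7}| = 7.

7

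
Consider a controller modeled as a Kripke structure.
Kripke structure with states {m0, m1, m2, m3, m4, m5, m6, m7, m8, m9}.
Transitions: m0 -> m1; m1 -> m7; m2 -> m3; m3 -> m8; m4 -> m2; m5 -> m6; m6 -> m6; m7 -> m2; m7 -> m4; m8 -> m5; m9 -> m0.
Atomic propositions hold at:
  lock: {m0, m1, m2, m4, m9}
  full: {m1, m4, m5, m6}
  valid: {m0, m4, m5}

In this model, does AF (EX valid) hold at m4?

Sat(EX valid) = {s : some successor in {m0, m4, m5}} = {m7, m8, m9}
AF (EX valid): least fixpoint, start Z0 = {m7, m8, m9}, add states with every successor in Z. Z1 = {m1, m3, m7, m8, m9}; Z2 = {m0, m1, m2, m3, m7, m8, m9}; Z3 = {m0, m1, m2, m3, m4, m7, m8, m9}; fixed.
Sat(AF (EX valid)) = {m0, m1, m2, m3, m4, m7, m8, m9}
m4 ∈ Sat(AF (EX valid)) = {m0, m1, m2, m3, m4, m7, m8, m9}, so the formula holds at m4.

Yes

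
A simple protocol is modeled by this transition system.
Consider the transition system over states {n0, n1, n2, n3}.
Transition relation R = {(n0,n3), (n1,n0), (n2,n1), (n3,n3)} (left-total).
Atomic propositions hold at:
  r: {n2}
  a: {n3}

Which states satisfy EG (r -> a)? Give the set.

{n0, n1, n3}

Sat(r -> a) = {n0, n1, n3}
EG (r -> a): greatest fixpoint, start Z0 = {n0, n1, n3}, keep only states in Sat with some successor in Z. Already a fixed point.
Sat(EG (r -> a)) = {n0, n1, n3}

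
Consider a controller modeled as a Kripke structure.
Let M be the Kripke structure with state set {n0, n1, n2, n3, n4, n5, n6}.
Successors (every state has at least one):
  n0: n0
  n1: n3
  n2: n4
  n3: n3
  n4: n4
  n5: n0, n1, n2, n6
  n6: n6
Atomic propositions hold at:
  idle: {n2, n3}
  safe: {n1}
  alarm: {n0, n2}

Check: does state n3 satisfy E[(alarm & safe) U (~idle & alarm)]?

No

Sat(alarm & safe) = ∅
Sat(~idle) = {n0, n1, n4, n5, n6}
Sat(~idle & alarm) = {n0}
E[(alarm & safe) U (~idle & alarm)]: least fixpoint, start Z0 = Sat((~idle & alarm)) = {n0}, add states in Sat(alarm & safe) with some successor in Z. Already a fixed point.
Sat(E[(alarm & safe) U (~idle & alarm)]) = {n0}
n3 ∉ Sat(E[(alarm & safe) U (~idle & alarm)]) = {n0}, so the formula does not hold at n3.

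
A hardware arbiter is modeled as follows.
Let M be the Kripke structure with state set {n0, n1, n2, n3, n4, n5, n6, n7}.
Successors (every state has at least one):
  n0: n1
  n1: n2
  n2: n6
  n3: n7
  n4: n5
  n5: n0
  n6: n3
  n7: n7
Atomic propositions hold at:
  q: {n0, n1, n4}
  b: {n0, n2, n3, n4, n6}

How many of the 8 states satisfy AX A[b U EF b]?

EF b: least fixpoint, start Z0 = {n0, n2, n3, n4, n6}, add states with some successor in Z. Z1 = {n0, n1, n2, n3, n4, n5, n6}; fixed.
Sat(EF b) = {n0, n1, n2, n3, n4, n5, n6}
A[b U EF b]: least fixpoint, start Z0 = Sat(EF b) = {n0, n1, n2, n3, n4, n5, n6}, add states in Sat(b) with every successor in Z. Already a fixed point.
Sat(A[b U EF b]) = {n0, n1, n2, n3, n4, n5, n6}
Sat(AX A[b U EF b]) = {s : every successor in {n0, n1, n2, n3, n4, n5, n6}} = {n0, n1, n2, n4, n5, n6}
|Sat(AX A[b U EF b])| = |{n0, n1, n2, n4, n5, n6}| = 6.

6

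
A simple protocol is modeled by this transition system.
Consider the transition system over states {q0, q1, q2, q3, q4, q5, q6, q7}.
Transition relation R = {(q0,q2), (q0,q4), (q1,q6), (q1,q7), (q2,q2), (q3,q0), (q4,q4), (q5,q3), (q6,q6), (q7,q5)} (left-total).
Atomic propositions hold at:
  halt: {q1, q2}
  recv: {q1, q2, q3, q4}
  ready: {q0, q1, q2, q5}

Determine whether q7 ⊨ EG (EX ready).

Sat(EX ready) = {s : some successor in {q0, q1, q2, q5}} = {q0, q2, q3, q7}
EG (EX ready): greatest fixpoint, start Z0 = {q0, q2, q3, q7}, keep only states in Sat with some successor in Z. Z1 = {q0, q2, q3}; fixed.
Sat(EG (EX ready)) = {q0, q2, q3}
q7 ∉ Sat(EG (EX ready)) = {q0, q2, q3}, so the formula does not hold at q7.

No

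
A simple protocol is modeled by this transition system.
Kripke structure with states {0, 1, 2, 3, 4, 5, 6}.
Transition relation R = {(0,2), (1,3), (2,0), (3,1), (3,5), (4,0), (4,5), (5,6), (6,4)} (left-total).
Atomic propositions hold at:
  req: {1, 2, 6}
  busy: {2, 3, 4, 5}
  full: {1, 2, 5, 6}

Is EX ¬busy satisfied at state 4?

Yes

Sat(¬busy) = {0, 1, 6}
Sat(EX ¬busy) = {s : some successor in {0, 1, 6}} = {2, 3, 4, 5}
4 ∈ Sat(EX ¬busy) = {2, 3, 4, 5}, so the formula holds at 4.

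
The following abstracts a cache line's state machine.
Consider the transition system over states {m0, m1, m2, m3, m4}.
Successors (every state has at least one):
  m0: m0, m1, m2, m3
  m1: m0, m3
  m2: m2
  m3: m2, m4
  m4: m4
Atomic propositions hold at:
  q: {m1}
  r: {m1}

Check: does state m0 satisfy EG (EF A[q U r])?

Yes

A[q U r]: least fixpoint, start Z0 = Sat(r) = {m1}, add states in Sat(q) with every successor in Z. Already a fixed point.
Sat(A[q U r]) = {m1}
EF A[q U r]: least fixpoint, start Z0 = {m1}, add states with some successor in Z. Z1 = {m0, m1}; fixed.
Sat(EF A[q U r]) = {m0, m1}
EG (EF A[q U r]): greatest fixpoint, start Z0 = {m0, m1}, keep only states in Sat with some successor in Z. Already a fixed point.
Sat(EG (EF A[q U r])) = {m0, m1}
m0 ∈ Sat(EG (EF A[q U r])) = {m0, m1}, so the formula holds at m0.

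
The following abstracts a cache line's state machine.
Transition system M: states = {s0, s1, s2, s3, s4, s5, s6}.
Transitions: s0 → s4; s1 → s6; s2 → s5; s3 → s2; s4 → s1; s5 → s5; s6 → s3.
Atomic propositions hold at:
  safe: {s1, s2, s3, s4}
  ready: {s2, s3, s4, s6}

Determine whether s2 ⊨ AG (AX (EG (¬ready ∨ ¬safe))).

Sat(¬ready) = {s0, s1, s5}
Sat(¬safe) = {s0, s5, s6}
Sat(¬ready ∨ ¬safe) = {s0, s1, s5, s6}
EG (¬ready ∨ ¬safe): greatest fixpoint, start Z0 = {s0, s1, s5, s6}, keep only states in Sat with some successor in Z. Z1 = {s1, s5}; Z2 = {s5}; fixed.
Sat(EG (¬ready ∨ ¬safe)) = {s5}
Sat(AX (EG (¬ready ∨ ¬safe))) = {s : every successor in {s5}} = {s2, s5}
AG (AX (EG (¬ready ∨ ¬safe))): greatest fixpoint, start Z0 = {s2, s5}, keep only states in Sat with every successor in Z. Already a fixed point.
Sat(AG (AX (EG (¬ready ∨ ¬safe)))) = {s2, s5}
s2 ∈ Sat(AG (AX (EG (¬ready ∨ ¬safe)))) = {s2, s5}, so the formula holds at s2.

Yes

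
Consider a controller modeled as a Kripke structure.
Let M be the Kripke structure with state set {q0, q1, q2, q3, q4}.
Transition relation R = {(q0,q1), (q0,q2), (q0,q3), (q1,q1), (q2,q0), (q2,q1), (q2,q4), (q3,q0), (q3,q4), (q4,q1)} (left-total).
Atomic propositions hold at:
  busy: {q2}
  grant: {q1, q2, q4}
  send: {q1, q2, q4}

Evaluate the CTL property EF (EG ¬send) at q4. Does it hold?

Sat(¬send) = {q0, q3}
EG ¬send: greatest fixpoint, start Z0 = {q0, q3}, keep only states in Sat with some successor in Z. Already a fixed point.
Sat(EG ¬send) = {q0, q3}
EF (EG ¬send): least fixpoint, start Z0 = {q0, q3}, add states with some successor in Z. Z1 = {q0, q2, q3}; fixed.
Sat(EF (EG ¬send)) = {q0, q2, q3}
q4 ∉ Sat(EF (EG ¬send)) = {q0, q2, q3}, so the formula does not hold at q4.

No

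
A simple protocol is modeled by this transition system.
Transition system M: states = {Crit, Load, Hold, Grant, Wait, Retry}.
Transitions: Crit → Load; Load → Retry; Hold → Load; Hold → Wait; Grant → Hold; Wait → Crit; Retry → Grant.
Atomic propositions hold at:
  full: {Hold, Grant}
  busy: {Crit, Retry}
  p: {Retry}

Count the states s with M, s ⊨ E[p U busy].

E[p U busy]: least fixpoint, start Z0 = Sat(busy) = {Crit, Retry}, add states in Sat(p) with some successor in Z. Already a fixed point.
Sat(E[p U busy]) = {Crit, Retry}
|Sat(E[p U busy])| = |{Crit, Retry}| = 2.

2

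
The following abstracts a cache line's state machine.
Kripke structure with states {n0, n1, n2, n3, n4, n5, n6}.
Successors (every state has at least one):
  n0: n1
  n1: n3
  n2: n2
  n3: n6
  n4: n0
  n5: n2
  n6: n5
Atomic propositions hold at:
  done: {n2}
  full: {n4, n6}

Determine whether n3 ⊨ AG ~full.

No

Sat(~full) = {n0, n1, n2, n3, n5}
AG ~full: greatest fixpoint, start Z0 = {n0, n1, n2, n3, n5}, keep only states in Sat with every successor in Z. Z1 = {n0, n1, n2, n5}; Z2 = {n0, n2, n5}; Z3 = {n2, n5}; fixed.
Sat(AG ~full) = {n2, n5}
n3 ∉ Sat(AG ~full) = {n2, n5}, so the formula does not hold at n3.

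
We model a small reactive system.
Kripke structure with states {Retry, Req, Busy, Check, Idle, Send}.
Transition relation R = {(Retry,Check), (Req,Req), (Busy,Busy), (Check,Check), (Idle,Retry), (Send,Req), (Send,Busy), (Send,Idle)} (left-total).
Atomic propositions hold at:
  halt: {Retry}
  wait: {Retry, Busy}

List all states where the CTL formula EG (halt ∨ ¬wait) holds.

Sat(¬wait) = {Req, Check, Idle, Send}
Sat(halt ∨ ¬wait) = {Retry, Req, Check, Idle, Send}
EG (halt ∨ ¬wait): greatest fixpoint, start Z0 = {Retry, Req, Check, Idle, Send}, keep only states in Sat with some successor in Z. Already a fixed point.
Sat(EG (halt ∨ ¬wait)) = {Retry, Req, Check, Idle, Send}

{Retry, Req, Check, Idle, Send}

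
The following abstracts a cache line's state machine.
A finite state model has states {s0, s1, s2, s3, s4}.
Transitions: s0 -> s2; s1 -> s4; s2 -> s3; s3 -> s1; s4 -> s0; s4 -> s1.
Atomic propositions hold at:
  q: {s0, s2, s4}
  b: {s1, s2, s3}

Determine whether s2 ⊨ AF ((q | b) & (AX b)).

Yes

Sat(q | b) = {s0, s1, s2, s3, s4}
Sat(AX b) = {s : every successor in {s1, s2, s3}} = {s0, s2, s3}
Sat((q | b) & (AX b)) = {s0, s2, s3}
AF ((q | b) & (AX b)): least fixpoint, start Z0 = {s0, s2, s3}, add states with every successor in Z. Already a fixed point.
Sat(AF ((q | b) & (AX b))) = {s0, s2, s3}
s2 ∈ Sat(AF ((q | b) & (AX b))) = {s0, s2, s3}, so the formula holds at s2.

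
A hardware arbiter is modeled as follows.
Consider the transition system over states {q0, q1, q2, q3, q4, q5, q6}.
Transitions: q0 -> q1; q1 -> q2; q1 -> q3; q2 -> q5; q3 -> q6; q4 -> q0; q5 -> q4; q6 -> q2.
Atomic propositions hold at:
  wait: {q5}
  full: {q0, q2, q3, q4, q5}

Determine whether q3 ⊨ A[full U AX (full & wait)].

No

Sat(full & wait) = {q5}
Sat(AX (full & wait)) = {s : every successor in {q5}} = {q2}
A[full U AX (full & wait)]: least fixpoint, start Z0 = Sat(AX (full & wait)) = {q2}, add states in Sat(full) with every successor in Z. Already a fixed point.
Sat(A[full U AX (full & wait)]) = {q2}
q3 ∉ Sat(A[full U AX (full & wait)]) = {q2}, so the formula does not hold at q3.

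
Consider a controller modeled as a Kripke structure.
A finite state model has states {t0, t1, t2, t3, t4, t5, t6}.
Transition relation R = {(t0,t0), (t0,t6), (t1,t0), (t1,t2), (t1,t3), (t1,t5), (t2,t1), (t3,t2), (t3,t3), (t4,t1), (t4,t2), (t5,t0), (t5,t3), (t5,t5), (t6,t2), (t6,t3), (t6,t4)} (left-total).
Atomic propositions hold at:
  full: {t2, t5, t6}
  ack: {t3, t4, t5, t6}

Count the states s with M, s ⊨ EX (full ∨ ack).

Sat(full ∨ ack) = {t2, t3, t4, t5, t6}
Sat(EX (full ∨ ack)) = {s : some successor in {t2, t3, t4, t5, t6}} = {t0, t1, t3, t4, t5, t6}
|Sat(EX (full ∨ ack))| = |{t0, t1, t3, t4, t5, t6}| = 6.

6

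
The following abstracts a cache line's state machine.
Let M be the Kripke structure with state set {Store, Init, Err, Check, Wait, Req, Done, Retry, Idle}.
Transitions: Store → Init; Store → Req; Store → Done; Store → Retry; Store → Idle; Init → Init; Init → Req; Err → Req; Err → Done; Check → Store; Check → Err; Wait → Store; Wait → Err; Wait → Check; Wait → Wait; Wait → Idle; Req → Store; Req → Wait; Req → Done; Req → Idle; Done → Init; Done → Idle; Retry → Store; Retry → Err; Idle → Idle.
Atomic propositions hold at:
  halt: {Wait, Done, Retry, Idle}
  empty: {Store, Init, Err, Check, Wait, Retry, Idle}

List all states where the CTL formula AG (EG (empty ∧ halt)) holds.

{Idle}

Sat(empty ∧ halt) = {Wait, Retry, Idle}
EG (empty ∧ halt): greatest fixpoint, start Z0 = {Wait, Retry, Idle}, keep only states in Sat with some successor in Z. Z1 = {Wait, Idle}; fixed.
Sat(EG (empty ∧ halt)) = {Wait, Idle}
AG (EG (empty ∧ halt)): greatest fixpoint, start Z0 = {Wait, Idle}, keep only states in Sat with every successor in Z. Z1 = {Idle}; fixed.
Sat(AG (EG (empty ∧ halt))) = {Idle}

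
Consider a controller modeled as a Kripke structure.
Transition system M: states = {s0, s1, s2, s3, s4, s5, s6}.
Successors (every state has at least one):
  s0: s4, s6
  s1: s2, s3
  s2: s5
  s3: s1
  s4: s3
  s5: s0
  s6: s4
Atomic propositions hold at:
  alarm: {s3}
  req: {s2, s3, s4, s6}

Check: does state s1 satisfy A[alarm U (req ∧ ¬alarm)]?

Sat(¬alarm) = {s0, s1, s2, s4, s5, s6}
Sat(req ∧ ¬alarm) = {s2, s4, s6}
A[alarm U (req ∧ ¬alarm)]: least fixpoint, start Z0 = Sat((req ∧ ¬alarm)) = {s2, s4, s6}, add states in Sat(alarm) with every successor in Z. Already a fixed point.
Sat(A[alarm U (req ∧ ¬alarm)]) = {s2, s4, s6}
s1 ∉ Sat(A[alarm U (req ∧ ¬alarm)]) = {s2, s4, s6}, so the formula does not hold at s1.

No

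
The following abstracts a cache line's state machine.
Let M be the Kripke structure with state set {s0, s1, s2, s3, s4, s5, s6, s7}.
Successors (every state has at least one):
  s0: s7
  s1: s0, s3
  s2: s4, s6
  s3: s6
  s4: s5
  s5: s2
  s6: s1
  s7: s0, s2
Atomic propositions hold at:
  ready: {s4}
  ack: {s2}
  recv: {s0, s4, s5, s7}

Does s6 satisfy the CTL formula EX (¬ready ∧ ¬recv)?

Yes

Sat(¬ready) = {s0, s1, s2, s3, s5, s6, s7}
Sat(¬recv) = {s1, s2, s3, s6}
Sat(¬ready ∧ ¬recv) = {s1, s2, s3, s6}
Sat(EX (¬ready ∧ ¬recv)) = {s : some successor in {s1, s2, s3, s6}} = {s1, s2, s3, s5, s6, s7}
s6 ∈ Sat(EX (¬ready ∧ ¬recv)) = {s1, s2, s3, s5, s6, s7}, so the formula holds at s6.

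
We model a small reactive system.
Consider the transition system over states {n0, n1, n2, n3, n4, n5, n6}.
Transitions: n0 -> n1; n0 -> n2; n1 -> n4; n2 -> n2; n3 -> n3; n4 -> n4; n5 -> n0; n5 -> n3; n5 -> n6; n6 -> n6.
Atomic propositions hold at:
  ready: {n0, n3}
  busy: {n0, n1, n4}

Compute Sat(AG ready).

{n3}

AG ready: greatest fixpoint, start Z0 = {n0, n3}, keep only states in Sat with every successor in Z. Z1 = {n3}; fixed.
Sat(AG ready) = {n3}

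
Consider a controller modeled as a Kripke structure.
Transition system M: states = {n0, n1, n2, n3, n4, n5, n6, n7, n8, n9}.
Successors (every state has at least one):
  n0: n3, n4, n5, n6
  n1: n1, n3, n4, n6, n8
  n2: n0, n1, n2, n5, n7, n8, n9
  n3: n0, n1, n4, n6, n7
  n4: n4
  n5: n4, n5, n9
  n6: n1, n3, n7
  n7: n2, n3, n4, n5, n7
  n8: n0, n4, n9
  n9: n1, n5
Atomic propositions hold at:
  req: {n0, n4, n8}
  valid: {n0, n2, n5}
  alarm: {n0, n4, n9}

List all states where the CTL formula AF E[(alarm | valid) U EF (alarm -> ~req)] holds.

Sat(alarm | valid) = {n0, n2, n4, n5, n9}
Sat(~req) = {n1, n2, n3, n5, n6, n7, n9}
Sat(alarm -> ~req) = {n1, n2, n3, n5, n6, n7, n8, n9}
EF (alarm -> ~req): least fixpoint, start Z0 = {n1, n2, n3, n5, n6, n7, n8, n9}, add states with some successor in Z. Z1 = {n0, n1, n2, n3, n5, n6, n7, n8, n9}; fixed.
Sat(EF (alarm -> ~req)) = {n0, n1, n2, n3, n5, n6, n7, n8, n9}
E[(alarm | valid) U EF (alarm -> ~req)]: least fixpoint, start Z0 = Sat(EF (alarm -> ~req)) = {n0, n1, n2, n3, n5, n6, n7, n8, n9}, add states in Sat(alarm | valid) with some successor in Z. Already a fixed point.
Sat(E[(alarm | valid) U EF (alarm -> ~req)]) = {n0, n1, n2, n3, n5, n6, n7, n8, n9}
AF E[(alarm | valid) U EF (alarm -> ~req)]: least fixpoint, start Z0 = {n0, n1, n2, n3, n5, n6, n7, n8, n9}, add states with every successor in Z. Already a fixed point.
Sat(AF E[(alarm | valid) U EF (alarm -> ~req)]) = {n0, n1, n2, n3, n5, n6, n7, n8, n9}

{n0, n1, n2, n3, n5, n6, n7, n8, n9}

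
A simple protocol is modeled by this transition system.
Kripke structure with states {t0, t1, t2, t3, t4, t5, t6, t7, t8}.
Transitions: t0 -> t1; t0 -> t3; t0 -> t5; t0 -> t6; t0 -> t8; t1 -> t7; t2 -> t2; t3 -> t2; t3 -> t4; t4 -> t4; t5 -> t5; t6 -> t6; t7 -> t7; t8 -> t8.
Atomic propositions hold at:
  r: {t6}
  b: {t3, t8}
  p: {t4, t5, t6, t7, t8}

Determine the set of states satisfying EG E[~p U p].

Sat(~p) = {t0, t1, t2, t3}
E[~p U p]: least fixpoint, start Z0 = Sat(p) = {t4, t5, t6, t7, t8}, add states in Sat(~p) with some successor in Z. Z1 = {t0, t1, t3, t4, t5, t6, t7, t8}; fixed.
Sat(E[~p U p]) = {t0, t1, t3, t4, t5, t6, t7, t8}
EG E[~p U p]: greatest fixpoint, start Z0 = {t0, t1, t3, t4, t5, t6, t7, t8}, keep only states in Sat with some successor in Z. Already a fixed point.
Sat(EG E[~p U p]) = {t0, t1, t3, t4, t5, t6, t7, t8}

{t0, t1, t3, t4, t5, t6, t7, t8}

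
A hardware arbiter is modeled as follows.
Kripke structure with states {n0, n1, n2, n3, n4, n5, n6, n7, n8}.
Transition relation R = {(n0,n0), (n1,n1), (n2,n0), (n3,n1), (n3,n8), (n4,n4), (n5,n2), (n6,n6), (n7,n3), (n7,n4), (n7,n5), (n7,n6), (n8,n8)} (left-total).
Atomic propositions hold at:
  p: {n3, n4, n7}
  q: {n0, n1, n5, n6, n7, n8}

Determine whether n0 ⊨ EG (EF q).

EF q: least fixpoint, start Z0 = {n0, n1, n5, n6, n7, n8}, add states with some successor in Z. Z1 = {n0, n1, n2, n3, n5, n6, n7, n8}; fixed.
Sat(EF q) = {n0, n1, n2, n3, n5, n6, n7, n8}
EG (EF q): greatest fixpoint, start Z0 = {n0, n1, n2, n3, n5, n6, n7, n8}, keep only states in Sat with some successor in Z. Already a fixed point.
Sat(EG (EF q)) = {n0, n1, n2, n3, n5, n6, n7, n8}
n0 ∈ Sat(EG (EF q)) = {n0, n1, n2, n3, n5, n6, n7, n8}, so the formula holds at n0.

Yes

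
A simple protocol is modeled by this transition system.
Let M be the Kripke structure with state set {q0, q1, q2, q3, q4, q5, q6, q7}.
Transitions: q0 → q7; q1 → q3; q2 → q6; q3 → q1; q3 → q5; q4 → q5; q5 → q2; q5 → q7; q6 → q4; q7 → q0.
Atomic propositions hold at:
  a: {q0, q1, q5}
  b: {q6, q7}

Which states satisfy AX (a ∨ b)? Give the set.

{q0, q2, q3, q4, q7}

Sat(a ∨ b) = {q0, q1, q5, q6, q7}
Sat(AX (a ∨ b)) = {s : every successor in {q0, q1, q5, q6, q7}} = {q0, q2, q3, q4, q7}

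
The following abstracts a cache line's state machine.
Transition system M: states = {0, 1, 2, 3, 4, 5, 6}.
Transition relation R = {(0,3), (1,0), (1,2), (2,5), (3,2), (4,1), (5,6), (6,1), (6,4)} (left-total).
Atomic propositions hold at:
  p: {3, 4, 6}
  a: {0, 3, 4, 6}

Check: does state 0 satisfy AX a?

Yes

Sat(AX a) = {s : every successor in {0, 3, 4, 6}} = {0, 5}
0 ∈ Sat(AX a) = {0, 5}, so the formula holds at 0.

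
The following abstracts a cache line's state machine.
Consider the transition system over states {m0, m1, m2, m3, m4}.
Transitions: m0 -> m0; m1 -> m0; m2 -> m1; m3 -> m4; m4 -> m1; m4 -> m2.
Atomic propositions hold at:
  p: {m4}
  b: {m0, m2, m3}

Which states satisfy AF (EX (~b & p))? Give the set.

Sat(~b) = {m1, m4}
Sat(~b & p) = {m4}
Sat(EX (~b & p)) = {s : some successor in {m4}} = {m3}
AF (EX (~b & p)): least fixpoint, start Z0 = {m3}, add states with every successor in Z. Already a fixed point.
Sat(AF (EX (~b & p))) = {m3}

{m3}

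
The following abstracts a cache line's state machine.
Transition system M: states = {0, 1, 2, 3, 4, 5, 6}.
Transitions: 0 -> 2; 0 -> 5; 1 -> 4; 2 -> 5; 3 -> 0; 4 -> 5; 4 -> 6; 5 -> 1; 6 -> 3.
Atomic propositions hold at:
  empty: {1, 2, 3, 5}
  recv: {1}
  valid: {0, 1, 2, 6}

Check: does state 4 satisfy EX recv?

No

Sat(EX recv) = {s : some successor in {1}} = {5}
4 ∉ Sat(EX recv) = {5}, so the formula does not hold at 4.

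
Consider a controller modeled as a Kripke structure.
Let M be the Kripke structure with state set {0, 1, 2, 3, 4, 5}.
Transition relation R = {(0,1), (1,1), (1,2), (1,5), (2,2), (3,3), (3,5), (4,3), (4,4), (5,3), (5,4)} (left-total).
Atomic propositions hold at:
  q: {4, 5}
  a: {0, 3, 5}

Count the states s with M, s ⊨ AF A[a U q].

A[a U q]: least fixpoint, start Z0 = Sat(q) = {4, 5}, add states in Sat(a) with every successor in Z. Already a fixed point.
Sat(A[a U q]) = {4, 5}
AF A[a U q]: least fixpoint, start Z0 = {4, 5}, add states with every successor in Z. Already a fixed point.
Sat(AF A[a U q]) = {4, 5}
|Sat(AF A[a U q])| = |{4, 5}| = 2.

2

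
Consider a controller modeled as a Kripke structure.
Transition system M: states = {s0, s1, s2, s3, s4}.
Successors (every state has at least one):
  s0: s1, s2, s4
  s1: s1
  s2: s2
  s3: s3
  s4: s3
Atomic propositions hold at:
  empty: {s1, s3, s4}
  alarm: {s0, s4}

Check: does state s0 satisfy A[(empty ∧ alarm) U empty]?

Sat(empty ∧ alarm) = {s4}
A[(empty ∧ alarm) U empty]: least fixpoint, start Z0 = Sat(empty) = {s1, s3, s4}, add states in Sat(empty ∧ alarm) with every successor in Z. Already a fixed point.
Sat(A[(empty ∧ alarm) U empty]) = {s1, s3, s4}
s0 ∉ Sat(A[(empty ∧ alarm) U empty]) = {s1, s3, s4}, so the formula does not hold at s0.

No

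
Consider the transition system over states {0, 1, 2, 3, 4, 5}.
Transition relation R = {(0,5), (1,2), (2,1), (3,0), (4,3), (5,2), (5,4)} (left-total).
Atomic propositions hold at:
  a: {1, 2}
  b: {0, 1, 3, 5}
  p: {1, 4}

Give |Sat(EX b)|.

4

Sat(EX b) = {s : some successor in {0, 1, 3, 5}} = {0, 2, 3, 4}
|Sat(EX b)| = |{0, 2, 3, 4}| = 4.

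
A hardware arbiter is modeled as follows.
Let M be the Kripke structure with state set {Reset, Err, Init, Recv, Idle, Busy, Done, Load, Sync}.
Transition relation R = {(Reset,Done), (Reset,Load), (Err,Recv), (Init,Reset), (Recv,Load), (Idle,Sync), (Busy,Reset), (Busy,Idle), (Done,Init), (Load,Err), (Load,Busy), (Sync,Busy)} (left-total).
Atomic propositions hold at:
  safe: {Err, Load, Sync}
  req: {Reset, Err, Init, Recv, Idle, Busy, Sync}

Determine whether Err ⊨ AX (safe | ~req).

No

Sat(~req) = {Done, Load}
Sat(safe | ~req) = {Err, Done, Load, Sync}
Sat(AX (safe | ~req)) = {s : every successor in {Err, Done, Load, Sync}} = {Reset, Recv, Idle}
Err ∉ Sat(AX (safe | ~req)) = {Reset, Recv, Idle}, so the formula does not hold at Err.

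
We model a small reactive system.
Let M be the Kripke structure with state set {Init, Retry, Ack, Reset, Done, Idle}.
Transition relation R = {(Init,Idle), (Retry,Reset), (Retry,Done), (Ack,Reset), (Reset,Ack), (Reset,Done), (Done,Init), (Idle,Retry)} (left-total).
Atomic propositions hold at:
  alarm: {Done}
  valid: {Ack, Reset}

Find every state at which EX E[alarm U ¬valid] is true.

Sat(¬valid) = {Init, Retry, Done, Idle}
E[alarm U ¬valid]: least fixpoint, start Z0 = Sat(¬valid) = {Init, Retry, Done, Idle}, add states in Sat(alarm) with some successor in Z. Already a fixed point.
Sat(E[alarm U ¬valid]) = {Init, Retry, Done, Idle}
Sat(EX E[alarm U ¬valid]) = {s : some successor in {Init, Retry, Done, Idle}} = {Init, Retry, Reset, Done, Idle}

{Init, Retry, Reset, Done, Idle}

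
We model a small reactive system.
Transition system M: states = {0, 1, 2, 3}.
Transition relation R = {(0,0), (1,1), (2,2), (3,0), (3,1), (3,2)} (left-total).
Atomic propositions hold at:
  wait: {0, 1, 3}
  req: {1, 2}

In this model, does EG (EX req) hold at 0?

Sat(EX req) = {s : some successor in {1, 2}} = {1, 2, 3}
EG (EX req): greatest fixpoint, start Z0 = {1, 2, 3}, keep only states in Sat with some successor in Z. Already a fixed point.
Sat(EG (EX req)) = {1, 2, 3}
0 ∉ Sat(EG (EX req)) = {1, 2, 3}, so the formula does not hold at 0.

No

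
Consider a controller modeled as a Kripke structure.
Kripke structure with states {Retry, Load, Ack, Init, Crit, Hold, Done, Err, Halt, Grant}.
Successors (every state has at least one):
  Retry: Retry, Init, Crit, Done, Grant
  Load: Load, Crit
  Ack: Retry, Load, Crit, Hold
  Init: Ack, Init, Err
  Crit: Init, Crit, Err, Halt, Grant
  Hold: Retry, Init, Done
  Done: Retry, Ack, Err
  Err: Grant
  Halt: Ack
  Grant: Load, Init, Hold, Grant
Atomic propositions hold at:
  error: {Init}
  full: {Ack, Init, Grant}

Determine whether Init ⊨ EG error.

EG error: greatest fixpoint, start Z0 = {Init}, keep only states in Sat with some successor in Z. Already a fixed point.
Sat(EG error) = {Init}
Init ∈ Sat(EG error) = {Init}, so the formula holds at Init.

Yes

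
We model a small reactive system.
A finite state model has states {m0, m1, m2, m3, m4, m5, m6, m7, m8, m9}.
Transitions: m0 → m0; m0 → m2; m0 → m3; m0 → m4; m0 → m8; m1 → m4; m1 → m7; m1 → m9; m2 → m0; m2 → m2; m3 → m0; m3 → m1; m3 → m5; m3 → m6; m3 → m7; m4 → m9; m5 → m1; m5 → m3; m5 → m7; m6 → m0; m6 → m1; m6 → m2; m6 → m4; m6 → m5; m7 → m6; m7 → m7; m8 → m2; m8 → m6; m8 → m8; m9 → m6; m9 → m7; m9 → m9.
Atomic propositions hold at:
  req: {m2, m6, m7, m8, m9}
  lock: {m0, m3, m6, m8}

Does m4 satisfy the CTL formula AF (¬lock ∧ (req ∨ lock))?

Sat(¬lock) = {m1, m2, m4, m5, m7, m9}
Sat(req ∨ lock) = {m0, m2, m3, m6, m7, m8, m9}
Sat(¬lock ∧ (req ∨ lock)) = {m2, m7, m9}
AF (¬lock ∧ (req ∨ lock)): least fixpoint, start Z0 = {m2, m7, m9}, add states with every successor in Z. Z1 = {m2, m4, m7, m9}; Z2 = {m1, m2, m4, m7, m9}; fixed.
Sat(AF (¬lock ∧ (req ∨ lock))) = {m1, m2, m4, m7, m9}
m4 ∈ Sat(AF (¬lock ∧ (req ∨ lock))) = {m1, m2, m4, m7, m9}, so the formula holds at m4.

Yes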